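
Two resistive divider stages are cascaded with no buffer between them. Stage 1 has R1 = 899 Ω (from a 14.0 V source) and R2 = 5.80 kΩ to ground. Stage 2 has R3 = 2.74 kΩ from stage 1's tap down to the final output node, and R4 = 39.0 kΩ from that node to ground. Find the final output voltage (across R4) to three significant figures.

V_out ≈ 11.1 V

Stage 2 presents R3+R4 = 41740 Ω as a load on stage 1's tap.
Stage 1's lower leg becomes R2‖(R3+R4) = 5092 Ω, so V_mid = 14.0 × 5092/5991 = 11.90 V.
Stage 2 is itself unloaded: V_out = V_mid × R4/(R3+R4) = 11.90 × 39000/41740 = 11.1 V.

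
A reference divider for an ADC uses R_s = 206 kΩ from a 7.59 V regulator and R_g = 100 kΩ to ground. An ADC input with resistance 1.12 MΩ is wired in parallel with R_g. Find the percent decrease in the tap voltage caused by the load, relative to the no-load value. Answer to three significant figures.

5.67 %

The divider's output (Thévenin) resistance is R_s‖R_g = 67.32 kΩ.
Fractional drop under load = R_th/(R_th + R_L) = 67.32 / (67.32 + 1120) = 0.05670.
So the output falls by 5.67 %.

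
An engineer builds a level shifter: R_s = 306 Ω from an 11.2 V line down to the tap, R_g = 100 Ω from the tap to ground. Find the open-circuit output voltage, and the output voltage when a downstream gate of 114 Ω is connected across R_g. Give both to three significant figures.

Open-circuit: V = 11.2 × 100/(306 + 100) = 2.76 V.
With the load, R_g becomes R_g‖R_L = 53.27 Ω, so V = 11.2 × 53.27/359.3 = 1.66 V.

Unloaded: 2.76 V; loaded: 1.66 V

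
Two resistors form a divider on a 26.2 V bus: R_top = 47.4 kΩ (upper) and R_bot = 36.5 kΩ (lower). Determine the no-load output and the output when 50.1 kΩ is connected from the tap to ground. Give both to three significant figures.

Open-circuit: V = 26.2 × 36.5/(47.4 + 36.5) = 11.4 V.
With the load, R_bot becomes R_bot‖R_L = 21.12 kΩ, so V = 26.2 × 21.12/68.52 = 8.07 V.

Unloaded: 11.4 V; loaded: 8.07 V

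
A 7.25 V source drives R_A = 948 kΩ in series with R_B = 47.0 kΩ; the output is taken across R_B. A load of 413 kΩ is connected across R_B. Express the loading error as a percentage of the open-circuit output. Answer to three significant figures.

The divider's output (Thévenin) resistance is R_A‖R_B = 44.78 kΩ.
Fractional drop under load = R_th/(R_th + R_L) = 44.78 / (44.78 + 413) = 0.09782.
So the output falls by 9.78 %.

9.78 %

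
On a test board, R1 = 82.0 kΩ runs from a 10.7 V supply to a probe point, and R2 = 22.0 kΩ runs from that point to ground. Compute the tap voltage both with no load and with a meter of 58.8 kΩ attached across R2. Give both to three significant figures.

Unloaded: 2.26 V; loaded: 1.75 V

Open-circuit: V = 10.7 × 22.0/(82.0 + 22.0) = 2.26 V.
With the load, R2 becomes R2‖R_L = 16.01 kΩ, so V = 10.7 × 16.01/98.01 = 1.75 V.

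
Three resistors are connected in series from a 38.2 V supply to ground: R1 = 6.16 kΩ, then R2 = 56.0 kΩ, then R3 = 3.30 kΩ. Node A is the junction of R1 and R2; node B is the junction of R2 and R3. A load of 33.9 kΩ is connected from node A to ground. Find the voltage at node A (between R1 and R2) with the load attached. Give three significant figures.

Below node A the series string R2+R3 = 59.30 kΩ sits in parallel with the 33.9 kΩ load: 21.57 kΩ.
V_A = 38.2 × 21.57/(6.16 + 21.57) = 29.7 V.

V ≈ 29.7 V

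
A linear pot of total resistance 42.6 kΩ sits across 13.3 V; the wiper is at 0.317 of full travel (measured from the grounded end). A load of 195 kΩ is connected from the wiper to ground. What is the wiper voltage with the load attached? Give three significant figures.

V ≈ 4.03 V

The wiper splits the pot into (1−α)R = 29.10 kΩ above and αR = 13.50 kΩ below.
Lower section ‖ load = 12.63 kΩ.
V_wiper = 13.3 × 12.63/(29.10 + 12.63) = 4.03 V.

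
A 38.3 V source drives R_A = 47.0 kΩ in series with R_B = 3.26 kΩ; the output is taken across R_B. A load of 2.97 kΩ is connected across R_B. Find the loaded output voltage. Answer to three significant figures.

The load sits in parallel with R_B: R_B‖R_L = (3.26 × 2.97) / (3.26 + 2.97) = 1.554 kΩ.
V_out = 38.3 × 1.554 / (47.0 + 1.554) = 38.3 × 1.554/48.55 = 1.23 V.
(Unloaded it would have been 2.48 V.)

V_out ≈ 1.23 V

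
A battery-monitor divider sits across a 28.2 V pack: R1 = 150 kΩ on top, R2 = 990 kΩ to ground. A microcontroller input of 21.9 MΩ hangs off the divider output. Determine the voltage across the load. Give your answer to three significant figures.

V_out ≈ 24.3 V

The load sits in parallel with R2: R2‖R_L = (990 × 21900) / (990 + 21900) = 947.2 kΩ.
V_out = 28.2 × 947.2 / (150 + 947.2) = 28.2 × 947.2/1097 = 24.3 V.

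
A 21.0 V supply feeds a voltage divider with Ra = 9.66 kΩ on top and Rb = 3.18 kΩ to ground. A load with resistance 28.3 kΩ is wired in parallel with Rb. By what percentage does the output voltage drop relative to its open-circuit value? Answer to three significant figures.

7.79 %

The divider's output (Thévenin) resistance is Ra‖Rb = 2.392 kΩ.
Fractional drop under load = R_th/(R_th + R_L) = 2.392 / (2.392 + 28.3) = 0.07795.
So the output falls by 7.79 %.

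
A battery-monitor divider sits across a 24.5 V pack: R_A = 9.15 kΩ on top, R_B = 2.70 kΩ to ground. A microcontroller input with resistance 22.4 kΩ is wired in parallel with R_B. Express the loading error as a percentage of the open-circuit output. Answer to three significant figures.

The divider's output (Thévenin) resistance is R_A‖R_B = 2.085 kΩ.
Fractional drop under load = R_th/(R_th + R_L) = 2.085 / (2.085 + 22.4) = 0.08515.
So the output falls by 8.51 %.

8.51 %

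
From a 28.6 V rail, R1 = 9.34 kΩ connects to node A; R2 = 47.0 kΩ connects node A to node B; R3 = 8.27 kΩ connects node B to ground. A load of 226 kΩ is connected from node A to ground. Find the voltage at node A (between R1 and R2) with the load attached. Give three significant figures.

Below node A the series string R2+R3 = 55.27 kΩ sits in parallel with the 226 kΩ load: 44.41 kΩ.
V_A = 28.6 × 44.41/(9.34 + 44.41) = 23.6 V.

V ≈ 23.6 V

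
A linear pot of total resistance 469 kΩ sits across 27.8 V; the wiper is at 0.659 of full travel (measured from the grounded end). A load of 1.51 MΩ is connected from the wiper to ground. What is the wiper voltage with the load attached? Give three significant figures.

V ≈ 17.1 V

The wiper splits the pot into (1−α)R = 159.9 kΩ above and αR = 309.1 kΩ below.
Lower section ‖ load = 256.6 kΩ.
V_wiper = 27.8 × 256.6/(159.9 + 256.6) = 17.1 V.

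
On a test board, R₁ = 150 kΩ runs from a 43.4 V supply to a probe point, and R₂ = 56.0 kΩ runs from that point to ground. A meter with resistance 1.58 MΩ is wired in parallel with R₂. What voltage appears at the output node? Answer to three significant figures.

V_out ≈ 11.5 V

The load sits in parallel with R₂: R₂‖R_L = (56.0 × 1580) / (56.0 + 1580) = 54.08 kΩ.
V_out = 43.4 × 54.08 / (150 + 54.08) = 43.4 × 54.08/204.1 = 11.5 V.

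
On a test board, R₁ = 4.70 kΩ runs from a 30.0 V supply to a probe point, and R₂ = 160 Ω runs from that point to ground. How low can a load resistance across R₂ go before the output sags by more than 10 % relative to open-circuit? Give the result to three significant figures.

Output resistance R_th = R₁‖R₂ = (4700 × 160)/4860 = 154.7 Ω.
The fractional drop is R_th/(R_th + R_L); requiring this ≤ 0.100 gives R_L ≥ R_th(1/0.100 − 1) = 154.7 × 9.000 = 1.39 kΩ.

R_L(min) ≈ 1.39 kΩ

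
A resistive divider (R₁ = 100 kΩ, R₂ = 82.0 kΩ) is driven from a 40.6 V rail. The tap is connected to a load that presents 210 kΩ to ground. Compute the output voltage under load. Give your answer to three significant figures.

The load sits in parallel with R₂: R₂‖R_L = (82.0 × 210) / (82.0 + 210) = 58.97 kΩ.
V_out = 40.6 × 58.97 / (100 + 58.97) = 40.6 × 58.97/159.0 = 15.1 V.
(Unloaded it would have been 18.3 V.)

V_out ≈ 15.1 V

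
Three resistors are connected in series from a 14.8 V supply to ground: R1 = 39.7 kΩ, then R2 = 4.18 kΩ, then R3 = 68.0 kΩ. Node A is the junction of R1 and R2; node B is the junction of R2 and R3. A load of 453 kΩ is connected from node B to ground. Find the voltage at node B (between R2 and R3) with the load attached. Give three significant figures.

V ≈ 8.50 V

At node B, R3 is in parallel with the load: R3‖R_L = 59.12 kΩ.
Below node A the resistance is R2 + (R3‖R_L) = 63.30 kΩ, so V_A = 14.8 × 63.30/103.0 = 9.096 V.
Then V_B = V_A × (R3‖R_L)/(R2 + R3‖R_L) = 9.096 × 59.12/63.30 = 8.50 V.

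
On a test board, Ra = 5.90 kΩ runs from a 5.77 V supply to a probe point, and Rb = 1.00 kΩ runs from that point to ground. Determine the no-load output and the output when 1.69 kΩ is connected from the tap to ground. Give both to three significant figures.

Open-circuit: V = 5.77 × 1.00/(5.90 + 1.00) = 0.836 V.
With the load, Rb becomes Rb‖R_L = 0.6283 kΩ, so V = 5.77 × 0.6283/6.528 = 0.555 V.

Unloaded: 0.836 V; loaded: 0.555 V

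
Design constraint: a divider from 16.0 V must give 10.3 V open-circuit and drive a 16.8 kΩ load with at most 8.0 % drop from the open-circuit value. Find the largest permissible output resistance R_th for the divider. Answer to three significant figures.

Loading drop = R_th/(R_th + R_L) ≤ 0.0800, so R_th ≤ R_L · ε/(1−ε) = 16.8 kΩ × 0.0800/0.9200 = 1.46 kΩ.
(Any R1, R2 with R2/(R1+R2) = 0.644 and R1‖R2 ≤ 1.46 kΩ will meet the spec.)

R_th ≤ 1.46 kΩ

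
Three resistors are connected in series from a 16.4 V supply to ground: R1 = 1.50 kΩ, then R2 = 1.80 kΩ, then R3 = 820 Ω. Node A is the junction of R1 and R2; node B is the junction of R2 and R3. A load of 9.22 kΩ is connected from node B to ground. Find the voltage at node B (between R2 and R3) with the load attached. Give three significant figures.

V ≈ 3.05 V

At node B, R3 is in parallel with the load: R3‖R_L = 753.0 Ω.
Below node A the resistance is R2 + (R3‖R_L) = 2553 Ω, so V_A = 16.4 × 2553/4053 = 10.33 V.
Then V_B = V_A × (R3‖R_L)/(R2 + R3‖R_L) = 10.33 × 753.0/2553 = 3.05 V.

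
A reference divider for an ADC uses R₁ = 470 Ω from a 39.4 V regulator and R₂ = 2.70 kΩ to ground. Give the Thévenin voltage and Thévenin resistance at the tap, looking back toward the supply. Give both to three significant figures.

V_th is the open-circuit tap voltage: 39.4 × 2700/(470 + 2700) = 33.6 V.
With the supply zeroed, R₁ and R₂ appear in parallel from the tap: R_th = R₁‖R₂ = (470 × 2700)/3170 = 400 Ω.

V_th = 33.6 V, R_th = 400 Ω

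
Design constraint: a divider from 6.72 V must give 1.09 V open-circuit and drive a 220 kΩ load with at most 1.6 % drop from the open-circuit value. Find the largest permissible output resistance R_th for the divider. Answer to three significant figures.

Loading drop = R_th/(R_th + R_L) ≤ 0.0160, so R_th ≤ R_L · ε/(1−ε) = 220 kΩ × 0.0160/0.9840 = 3.58 kΩ.

R_th ≤ 3.58 kΩ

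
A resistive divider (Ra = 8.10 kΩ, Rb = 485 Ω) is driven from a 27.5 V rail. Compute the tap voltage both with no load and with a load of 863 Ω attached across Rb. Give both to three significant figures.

Open-circuit: V = 27.5 × 485/(8100 + 485) = 1.55 V.
With the load, Rb becomes Rb‖R_L = 310.5 Ω, so V = 27.5 × 310.5/8411 = 1.02 V.

Unloaded: 1.55 V; loaded: 1.02 V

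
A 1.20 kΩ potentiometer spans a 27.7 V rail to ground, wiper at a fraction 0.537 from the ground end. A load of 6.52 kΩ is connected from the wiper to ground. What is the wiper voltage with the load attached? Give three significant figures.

The wiper splits the pot into (1−α)R = 555.6 Ω above and αR = 644.4 Ω below.
Lower section ‖ load = 586.4 Ω.
V_wiper = 27.7 × 586.4/(555.6 + 586.4) = 14.2 V.

V ≈ 14.2 V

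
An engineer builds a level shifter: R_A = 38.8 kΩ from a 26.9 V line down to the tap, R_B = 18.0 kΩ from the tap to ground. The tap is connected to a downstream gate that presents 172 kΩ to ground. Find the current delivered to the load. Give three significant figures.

R_B‖R_L = 16.29 kΩ; V_out = 26.9 × 16.29/55.09 = 7.956 V.
I_L = V_out / R_L = 7.956 / 172 kΩ = 0.0463 mA.

I_L ≈ 0.0463 mA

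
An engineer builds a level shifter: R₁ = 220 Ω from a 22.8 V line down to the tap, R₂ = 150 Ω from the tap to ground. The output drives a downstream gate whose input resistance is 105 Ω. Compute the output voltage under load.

The load sits in parallel with R₂: R₂‖R_L = (150 × 105) / (150 + 105) = 61.76 Ω.
V_out = 22.8 × 61.76 / (220 + 61.76) = 22.8 × 61.76/281.8 = 5.00 V.
(Unloaded it would have been 9.24 V.)

V_out ≈ 5.00 V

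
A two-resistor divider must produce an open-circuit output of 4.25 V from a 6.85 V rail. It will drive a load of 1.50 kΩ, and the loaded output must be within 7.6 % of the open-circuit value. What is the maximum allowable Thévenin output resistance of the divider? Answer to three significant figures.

R_th ≤ 123 Ω

Loading drop = R_th/(R_th + R_L) ≤ 0.0760, so R_th ≤ R_L · ε/(1−ε) = 1.50 kΩ × 0.0760/0.9240 = 123 Ω.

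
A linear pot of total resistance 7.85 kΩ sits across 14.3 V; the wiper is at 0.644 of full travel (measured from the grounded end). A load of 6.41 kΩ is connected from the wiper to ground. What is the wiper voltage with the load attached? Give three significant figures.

V ≈ 7.19 V

The wiper splits the pot into (1−α)R = 2.795 kΩ above and αR = 5.055 kΩ below.
Lower section ‖ load = 2.826 kΩ.
V_wiper = 14.3 × 2.826/(2.795 + 2.826) = 7.19 V.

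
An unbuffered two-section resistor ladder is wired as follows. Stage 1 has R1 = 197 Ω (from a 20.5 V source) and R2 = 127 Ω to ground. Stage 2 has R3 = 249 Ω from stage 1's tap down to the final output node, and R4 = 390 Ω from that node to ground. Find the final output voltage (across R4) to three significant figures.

Stage 2 presents R3+R4 = 639.0 Ω as a load on stage 1's tap.
Stage 1's lower leg becomes R2‖(R3+R4) = 105.9 Ω, so V_mid = 20.5 × 105.9/302.9 = 7.169 V.
Stage 2 is itself unloaded: V_out = V_mid × R4/(R3+R4) = 7.169 × 390/639.0 = 4.38 V.

V_out ≈ 4.38 V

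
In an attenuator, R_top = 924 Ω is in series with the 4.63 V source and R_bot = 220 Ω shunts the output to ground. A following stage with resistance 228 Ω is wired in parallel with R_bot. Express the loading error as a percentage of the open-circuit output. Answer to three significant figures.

Unloaded V = 4.63 × 220/1144 = 0.8904 V.
Loaded: R_bot‖R_L = 112.0 Ω, giving V = 4.63 × 112.0/1036 = 0.5004 V.
Drop = (0.8904 − 0.5004) / 0.8904 = 43.8 %.

43.8 %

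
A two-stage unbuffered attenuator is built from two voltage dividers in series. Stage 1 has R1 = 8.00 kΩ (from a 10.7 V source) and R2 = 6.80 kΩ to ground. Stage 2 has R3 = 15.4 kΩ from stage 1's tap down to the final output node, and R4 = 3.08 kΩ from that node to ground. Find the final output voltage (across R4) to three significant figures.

Stage 2 presents R3+R4 = 18.48 kΩ as a load on stage 1's tap.
Stage 1's lower leg becomes R2‖(R3+R4) = 4.971 kΩ, so V_mid = 10.7 × 4.971/12.97 = 4.101 V.
Stage 2 is itself unloaded: V_out = V_mid × R4/(R3+R4) = 4.101 × 3.08/18.48 = 0.683 V.

V_out ≈ 0.683 V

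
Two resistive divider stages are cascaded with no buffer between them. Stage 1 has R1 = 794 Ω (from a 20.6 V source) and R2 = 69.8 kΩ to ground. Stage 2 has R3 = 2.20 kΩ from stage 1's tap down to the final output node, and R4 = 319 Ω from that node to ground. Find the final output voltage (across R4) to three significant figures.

V_out ≈ 1.97 V

Stage 2 presents R3+R4 = 2519 Ω as a load on stage 1's tap.
Stage 1's lower leg becomes R2‖(R3+R4) = 2431 Ω, so V_mid = 20.6 × 2431/3225 = 15.53 V.
Stage 2 is itself unloaded: V_out = V_mid × R4/(R3+R4) = 15.53 × 319/2519 = 1.97 V.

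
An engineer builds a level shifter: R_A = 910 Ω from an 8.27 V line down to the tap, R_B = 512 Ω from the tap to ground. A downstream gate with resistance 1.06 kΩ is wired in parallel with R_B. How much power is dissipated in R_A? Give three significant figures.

Total resistance from the source is R_A + (R_B‖R_L) = 1255 Ω, so I = 8.27/1255 Ω = 6.588 mA.
P = I²·R_A = (6.588 mA)² × 910 Ω = 39.5 mW.

P ≈ 39.5 mW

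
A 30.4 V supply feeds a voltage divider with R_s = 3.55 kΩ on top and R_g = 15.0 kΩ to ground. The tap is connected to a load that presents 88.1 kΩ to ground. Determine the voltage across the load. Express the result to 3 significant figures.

V_out ≈ 23.8 V

The load sits in parallel with R_g: R_g‖R_L = (15.0 × 88.1) / (15.0 + 88.1) = 12.82 kΩ.
V_out = 30.4 × 12.82 / (3.55 + 12.82) = 30.4 × 12.82/16.37 = 23.8 V.
(Unloaded it would have been 24.6 V.)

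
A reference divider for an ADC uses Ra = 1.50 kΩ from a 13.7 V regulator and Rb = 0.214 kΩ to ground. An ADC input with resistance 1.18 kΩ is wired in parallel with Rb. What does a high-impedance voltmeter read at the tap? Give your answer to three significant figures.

The load sits in parallel with Rb: Rb‖R_L = (214 × 1180) / (214 + 1180) = 181.1 Ω.
V_out = 13.7 × 181.1 / (1500 + 181.1) = 13.7 × 181.1/1681 = 1.48 V.
(Unloaded it would have been 1.71 V.)

V_out ≈ 1.48 V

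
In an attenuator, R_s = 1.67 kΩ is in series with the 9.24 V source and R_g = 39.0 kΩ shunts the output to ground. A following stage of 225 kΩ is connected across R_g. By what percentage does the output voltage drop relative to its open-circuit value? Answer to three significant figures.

The divider's output (Thévenin) resistance is R_s‖R_g = 1.601 kΩ.
Fractional drop under load = R_th/(R_th + R_L) = 1.601 / (1.601 + 225) = 0.007067.
So the output falls by 0.707 %.

0.707 %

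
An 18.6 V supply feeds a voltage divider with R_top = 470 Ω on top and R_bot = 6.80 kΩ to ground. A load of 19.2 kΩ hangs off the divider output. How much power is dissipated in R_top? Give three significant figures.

Total resistance from the source is R_top + (R_bot‖R_L) = 5492 Ω, so I = 18.6/5492 Ω = 3.387 mA.
P = I²·R_top = (3.387 mA)² × 470 Ω = 5.39 mW.

P ≈ 5.39 mW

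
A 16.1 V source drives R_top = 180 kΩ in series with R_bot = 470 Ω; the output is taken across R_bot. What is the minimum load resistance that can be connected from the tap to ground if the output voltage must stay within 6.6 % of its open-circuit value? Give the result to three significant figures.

R_L(min) ≈ 6.63 kΩ

Output resistance R_th = R_top‖R_bot = (180000 × 470)/180500 = 468.8 Ω.
The fractional drop is R_th/(R_th + R_L); requiring this ≤ 0.0660 gives R_L ≥ R_th(1/0.0660 − 1) = 468.8 × 14.15 = 6.63 kΩ.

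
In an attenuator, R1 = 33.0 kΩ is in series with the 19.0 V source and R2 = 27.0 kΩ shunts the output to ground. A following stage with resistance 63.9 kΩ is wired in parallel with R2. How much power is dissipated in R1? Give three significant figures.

P ≈ 4.41 mW

Total resistance from the source is R1 + (R2‖R_L) = 51.98 kΩ, so I = 19.0/51.98 kΩ = 0.3655 mA.
P = I²·R1 = (0.3655 mA)² × 33.0 kΩ = 4.41 mW.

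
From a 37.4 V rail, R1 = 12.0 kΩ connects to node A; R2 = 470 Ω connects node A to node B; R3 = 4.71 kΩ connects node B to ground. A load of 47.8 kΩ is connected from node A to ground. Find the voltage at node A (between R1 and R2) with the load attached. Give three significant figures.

V ≈ 10.5 V

Below node A the series string R2+R3 = 5180 Ω sits in parallel with the 47800 Ω load: 4674 Ω.
V_A = 37.4 × 4674/(12000 + 4674) = 10.5 V.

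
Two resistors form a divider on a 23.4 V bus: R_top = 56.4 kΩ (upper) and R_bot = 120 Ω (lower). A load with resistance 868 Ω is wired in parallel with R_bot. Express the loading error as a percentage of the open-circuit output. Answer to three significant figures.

12.1 %

Unloaded V = 23.4 × 120/56520 = 0.049682 V.
Loaded: R_bot‖R_L = 105.4 Ω, giving V = 23.4 × 105.4/56510 = 0.043659 V.
Drop = (0.049682 − 0.043659) / 0.049682 = 12.1 %.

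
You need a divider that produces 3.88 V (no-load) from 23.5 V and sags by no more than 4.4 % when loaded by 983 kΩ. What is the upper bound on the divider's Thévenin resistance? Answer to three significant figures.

Loading drop = R_th/(R_th + R_L) ≤ 0.0440, so R_th ≤ R_L · ε/(1−ε) = 983 kΩ × 0.0440/0.9560 = 45.2 kΩ.

R_th ≤ 45.2 kΩ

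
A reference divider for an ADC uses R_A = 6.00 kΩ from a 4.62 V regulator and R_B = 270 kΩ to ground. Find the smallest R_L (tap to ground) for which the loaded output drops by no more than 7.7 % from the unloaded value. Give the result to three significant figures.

Output resistance R_th = R_A‖R_B = (6.00 × 270)/276.0 = 5.870 kΩ.
The fractional drop is R_th/(R_th + R_L); requiring this ≤ 0.0770 gives R_L ≥ R_th(1/0.0770 − 1) = 5.870 × 11.99 = 70.4 kΩ.

R_L(min) ≈ 70.4 kΩ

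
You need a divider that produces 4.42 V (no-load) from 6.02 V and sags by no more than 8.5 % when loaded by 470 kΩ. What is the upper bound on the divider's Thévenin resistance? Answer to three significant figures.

Loading drop = R_th/(R_th + R_L) ≤ 0.0850, so R_th ≤ R_L · ε/(1−ε) = 470 kΩ × 0.0850/0.9150 = 43.7 kΩ.
(Any R1, R2 with R2/(R1+R2) = 0.734 and R1‖R2 ≤ 43.7 kΩ will meet the spec.)

R_th ≤ 43.7 kΩ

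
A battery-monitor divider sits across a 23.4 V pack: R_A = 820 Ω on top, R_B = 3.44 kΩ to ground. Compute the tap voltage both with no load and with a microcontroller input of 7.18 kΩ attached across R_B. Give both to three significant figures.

Open-circuit: V = 23.4 × 3440/(820 + 3440) = 18.9 V.
With the load, R_B becomes R_B‖R_L = 2326 Ω, so V = 23.4 × 2326/3146 = 17.3 V.

Unloaded: 18.9 V; loaded: 17.3 V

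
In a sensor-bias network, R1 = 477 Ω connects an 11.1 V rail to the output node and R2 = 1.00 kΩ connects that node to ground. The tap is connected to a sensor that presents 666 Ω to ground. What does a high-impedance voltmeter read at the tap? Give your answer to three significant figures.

V_out ≈ 5.06 V

The load sits in parallel with R2: R2‖R_L = (1000 × 666) / (1000 + 666) = 399.8 Ω.
V_out = 11.1 × 399.8 / (477 + 399.8) = 11.1 × 399.8/876.8 = 5.06 V.
(Unloaded it would have been 7.52 V.)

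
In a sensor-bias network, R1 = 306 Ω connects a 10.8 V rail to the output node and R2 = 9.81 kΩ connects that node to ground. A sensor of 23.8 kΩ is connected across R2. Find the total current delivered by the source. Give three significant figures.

I ≈ 1.49 mA

R2‖R_L = 6947 Ω, so the source sees R1 + R2‖R_L = 7253 Ω.
I = 10.8 V / 7253 Ω = 1.49 mA.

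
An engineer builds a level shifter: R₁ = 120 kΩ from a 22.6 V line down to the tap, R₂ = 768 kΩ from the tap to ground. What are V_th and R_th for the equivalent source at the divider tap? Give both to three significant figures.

V_th is the open-circuit tap voltage: 22.6 × 768/(120 + 768) = 19.5 V.
With the supply zeroed, R₁ and R₂ appear in parallel from the tap: R_th = R₁‖R₂ = (120 × 768)/888.0 = 104 kΩ.

V_th = 19.5 V, R_th = 104 kΩ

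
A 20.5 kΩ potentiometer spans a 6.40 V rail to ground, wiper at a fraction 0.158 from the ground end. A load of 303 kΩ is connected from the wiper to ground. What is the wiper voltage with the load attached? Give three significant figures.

V ≈ 1.00 V

The wiper splits the pot into (1−α)R = 17.26 kΩ above and αR = 3.239 kΩ below.
Lower section ‖ load = 3.205 kΩ.
V_wiper = 6.40 × 3.205/(17.26 + 3.205) = 1.00 V.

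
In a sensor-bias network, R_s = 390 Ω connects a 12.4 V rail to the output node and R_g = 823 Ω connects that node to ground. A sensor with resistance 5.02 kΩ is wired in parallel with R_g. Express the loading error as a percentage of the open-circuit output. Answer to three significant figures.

The divider's output (Thévenin) resistance is R_s‖R_g = 264.6 Ω.
Fractional drop under load = R_th/(R_th + R_L) = 264.6 / (264.6 + 5020) = 0.05007.
So the output falls by 5.01 %.

5.01 %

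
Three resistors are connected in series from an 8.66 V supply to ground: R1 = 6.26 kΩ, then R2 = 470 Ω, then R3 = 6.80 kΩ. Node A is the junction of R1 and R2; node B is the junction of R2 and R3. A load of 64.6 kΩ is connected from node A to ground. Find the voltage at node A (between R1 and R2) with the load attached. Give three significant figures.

V ≈ 4.42 V

Below node A the series string R2+R3 = 7270 Ω sits in parallel with the 64600 Ω load: 6535 Ω.
V_A = 8.66 × 6535/(6260 + 6535) = 4.42 V.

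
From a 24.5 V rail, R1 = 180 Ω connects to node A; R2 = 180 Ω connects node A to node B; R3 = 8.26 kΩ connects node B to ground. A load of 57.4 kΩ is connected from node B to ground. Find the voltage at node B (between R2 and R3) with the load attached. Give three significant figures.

At node B, R3 is in parallel with the load: R3‖R_L = 7221 Ω.
Below node A the resistance is R2 + (R3‖R_L) = 7401 Ω, so V_A = 24.5 × 7401/7581 = 23.92 V.
Then V_B = V_A × (R3‖R_L)/(R2 + R3‖R_L) = 23.92 × 7221/7401 = 23.3 V.

V ≈ 23.3 V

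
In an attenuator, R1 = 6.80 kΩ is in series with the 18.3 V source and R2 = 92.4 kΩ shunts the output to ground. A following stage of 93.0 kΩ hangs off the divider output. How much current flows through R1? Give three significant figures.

I ≈ 0.344 mA

R2‖R_L = 46.35 kΩ, so the source sees R1 + R2‖R_L = 53.15 kΩ.
I = 18.3 V / 53.15 kΩ = 0.344 mA.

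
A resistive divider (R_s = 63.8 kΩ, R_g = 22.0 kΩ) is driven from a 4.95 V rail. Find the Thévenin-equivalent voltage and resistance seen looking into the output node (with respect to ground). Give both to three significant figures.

V_th = 1.27 V, R_th = 16.4 kΩ

V_th is the open-circuit tap voltage: 4.95 × 22.0/(63.8 + 22.0) = 1.27 V.
With the supply zeroed, R_s and R_g appear in parallel from the tap: R_th = R_s‖R_g = (63.8 × 22.0)/85.80 = 16.4 kΩ.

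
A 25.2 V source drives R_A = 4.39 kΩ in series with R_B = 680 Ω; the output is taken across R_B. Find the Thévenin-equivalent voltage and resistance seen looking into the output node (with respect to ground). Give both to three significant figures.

V_th is the open-circuit tap voltage: 25.2 × 680/(4390 + 680) = 3.38 V.
With the supply zeroed, R_A and R_B appear in parallel from the tap: R_th = R_A‖R_B = (4390 × 680)/5070 = 589 Ω.

V_th = 3.38 V, R_th = 589 Ω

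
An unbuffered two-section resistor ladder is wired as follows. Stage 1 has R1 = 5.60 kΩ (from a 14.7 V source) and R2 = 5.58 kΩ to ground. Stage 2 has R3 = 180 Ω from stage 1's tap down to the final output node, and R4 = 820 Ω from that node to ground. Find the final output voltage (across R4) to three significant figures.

V_out ≈ 1.59 V

Stage 2 presents R3+R4 = 1000 Ω as a load on stage 1's tap.
Stage 1's lower leg becomes R2‖(R3+R4) = 848.0 Ω, so V_mid = 14.7 × 848.0/6448 = 1.933 V.
Stage 2 is itself unloaded: V_out = V_mid × R4/(R3+R4) = 1.933 × 820/1000 = 1.59 V.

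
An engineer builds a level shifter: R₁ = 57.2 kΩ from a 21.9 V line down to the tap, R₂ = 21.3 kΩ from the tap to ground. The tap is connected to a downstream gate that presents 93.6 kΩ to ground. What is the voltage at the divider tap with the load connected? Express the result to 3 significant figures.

V_out ≈ 5.10 V

The load sits in parallel with R₂: R₂‖R_L = (21.3 × 93.6) / (21.3 + 93.6) = 17.35 kΩ.
V_out = 21.9 × 17.35 / (57.2 + 17.35) = 21.9 × 17.35/74.55 = 5.10 V.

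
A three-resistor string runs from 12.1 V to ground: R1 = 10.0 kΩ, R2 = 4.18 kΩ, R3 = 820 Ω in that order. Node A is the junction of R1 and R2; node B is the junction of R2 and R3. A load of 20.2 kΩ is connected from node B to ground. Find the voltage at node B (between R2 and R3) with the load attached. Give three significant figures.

V ≈ 0.637 V

At node B, R3 is in parallel with the load: R3‖R_L = 788.0 Ω.
Below node A the resistance is R2 + (R3‖R_L) = 4968 Ω, so V_A = 12.1 × 4968/14970 = 4.016 V.
Then V_B = V_A × (R3‖R_L)/(R2 + R3‖R_L) = 4.016 × 788.0/4968 = 0.637 V.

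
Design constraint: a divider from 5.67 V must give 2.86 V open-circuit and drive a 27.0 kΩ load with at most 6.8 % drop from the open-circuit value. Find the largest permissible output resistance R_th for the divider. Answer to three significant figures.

Loading drop = R_th/(R_th + R_L) ≤ 0.0680, so R_th ≤ R_L · ε/(1−ε) = 27.0 kΩ × 0.0680/0.9320 = 1.97 kΩ.

R_th ≤ 1.97 kΩ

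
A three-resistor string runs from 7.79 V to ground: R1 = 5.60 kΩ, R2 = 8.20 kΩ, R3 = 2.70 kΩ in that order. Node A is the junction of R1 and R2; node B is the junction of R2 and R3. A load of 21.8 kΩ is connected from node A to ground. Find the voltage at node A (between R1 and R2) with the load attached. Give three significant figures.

V ≈ 4.40 V

Below node A the series string R2+R3 = 10.90 kΩ sits in parallel with the 21.8 kΩ load: 7.267 kΩ.
V_A = 7.79 × 7.267/(5.60 + 7.267) = 4.40 V.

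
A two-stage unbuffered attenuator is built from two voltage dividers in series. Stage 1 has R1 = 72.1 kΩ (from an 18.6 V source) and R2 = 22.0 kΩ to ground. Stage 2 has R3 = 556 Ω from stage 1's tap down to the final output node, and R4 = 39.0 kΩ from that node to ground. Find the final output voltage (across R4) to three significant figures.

V_out ≈ 3.01 V

Stage 2 presents R3+R4 = 39560 Ω as a load on stage 1's tap.
Stage 1's lower leg becomes R2‖(R3+R4) = 14140 Ω, so V_mid = 18.6 × 14140/86240 = 3.049 V.
Stage 2 is itself unloaded: V_out = V_mid × R4/(R3+R4) = 3.049 × 39000/39560 = 3.01 V.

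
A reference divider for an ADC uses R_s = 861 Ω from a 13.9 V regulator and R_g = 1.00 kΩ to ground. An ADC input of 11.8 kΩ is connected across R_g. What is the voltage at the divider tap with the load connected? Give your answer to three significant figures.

V_out ≈ 7.19 V

The load sits in parallel with R_g: R_g‖R_L = (1000 × 11800) / (1000 + 11800) = 921.9 Ω.
V_out = 13.9 × 921.9 / (861 + 921.9) = 13.9 × 921.9/1783 = 7.19 V.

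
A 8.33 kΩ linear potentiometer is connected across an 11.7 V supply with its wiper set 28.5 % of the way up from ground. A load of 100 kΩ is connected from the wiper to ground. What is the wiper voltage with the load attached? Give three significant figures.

V ≈ 3.28 V

The wiper splits the pot into (1−α)R = 5.956 kΩ above and αR = 2.374 kΩ below.
Lower section ‖ load = 2.319 kΩ.
V_wiper = 11.7 × 2.319/(5.956 + 2.319) = 3.28 V.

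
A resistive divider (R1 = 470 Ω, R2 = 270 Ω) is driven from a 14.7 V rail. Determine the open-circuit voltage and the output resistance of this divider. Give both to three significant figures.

V_th = 5.36 V, R_th = 171 Ω

V_th is the open-circuit tap voltage: 14.7 × 270/(470 + 270) = 5.36 V.
With the supply zeroed, R1 and R2 appear in parallel from the tap: R_th = R1‖R2 = (470 × 270)/740.0 = 171 Ω.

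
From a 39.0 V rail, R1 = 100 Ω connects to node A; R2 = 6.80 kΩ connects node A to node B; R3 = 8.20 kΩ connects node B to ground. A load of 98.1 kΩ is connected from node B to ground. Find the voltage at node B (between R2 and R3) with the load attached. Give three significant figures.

At node B, R3 is in parallel with the load: R3‖R_L = 7567 Ω.
Below node A the resistance is R2 + (R3‖R_L) = 14370 Ω, so V_A = 39.0 × 14370/14470 = 38.73 V.
Then V_B = V_A × (R3‖R_L)/(R2 + R3‖R_L) = 38.73 × 7567/14370 = 20.4 V.

V ≈ 20.4 V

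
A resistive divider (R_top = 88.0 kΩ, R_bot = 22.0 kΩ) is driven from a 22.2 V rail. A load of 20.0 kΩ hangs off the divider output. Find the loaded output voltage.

V_out ≈ 2.36 V

The load sits in parallel with R_bot: R_bot‖R_L = (22.0 × 20.0) / (22.0 + 20.0) = 10.48 kΩ.
V_out = 22.2 × 10.48 / (88.0 + 10.48) = 22.2 × 10.48/98.48 = 2.36 V.
(Unloaded it would have been 4.44 V.)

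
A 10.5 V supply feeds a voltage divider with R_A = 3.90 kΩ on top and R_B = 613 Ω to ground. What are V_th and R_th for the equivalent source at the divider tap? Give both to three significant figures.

V_th = 1.43 V, R_th = 530 Ω

V_th is the open-circuit tap voltage: 10.5 × 613/(3900 + 613) = 1.43 V.
With the supply zeroed, R_A and R_B appear in parallel from the tap: R_th = R_A‖R_B = (3900 × 613)/4513 = 530 Ω.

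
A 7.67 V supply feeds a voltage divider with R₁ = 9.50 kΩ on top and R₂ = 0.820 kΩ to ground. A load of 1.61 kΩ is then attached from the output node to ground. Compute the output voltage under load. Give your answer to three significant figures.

The load sits in parallel with R₂: R₂‖R_L = (820 × 1610) / (820 + 1610) = 543.3 Ω.
V_out = 7.67 × 543.3 / (9500 + 543.3) = 7.67 × 543.3/10040 = 0.415 V.
(Unloaded it would have been 0.609 V.)

V_out ≈ 0.415 V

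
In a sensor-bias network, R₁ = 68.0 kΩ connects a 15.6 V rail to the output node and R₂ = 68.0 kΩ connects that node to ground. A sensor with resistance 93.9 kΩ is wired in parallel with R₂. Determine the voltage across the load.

V_out ≈ 5.73 V

The load sits in parallel with R₂: R₂‖R_L = (68.0 × 93.9) / (68.0 + 93.9) = 39.44 kΩ.
V_out = 15.6 × 39.44 / (68.0 + 39.44) = 15.6 × 39.44/107.4 = 5.73 V.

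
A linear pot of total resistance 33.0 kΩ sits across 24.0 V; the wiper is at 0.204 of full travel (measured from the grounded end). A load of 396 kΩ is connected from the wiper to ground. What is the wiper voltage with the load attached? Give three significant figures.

The wiper splits the pot into (1−α)R = 26.27 kΩ above and αR = 6.732 kΩ below.
Lower section ‖ load = 6.619 kΩ.
V_wiper = 24.0 × 6.619/(26.27 + 6.619) = 4.83 V.

V ≈ 4.83 V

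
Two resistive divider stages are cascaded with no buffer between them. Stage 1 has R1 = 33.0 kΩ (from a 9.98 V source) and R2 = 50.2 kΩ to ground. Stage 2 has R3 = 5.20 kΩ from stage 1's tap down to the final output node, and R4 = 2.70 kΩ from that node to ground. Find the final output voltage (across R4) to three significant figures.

Stage 2 presents R3+R4 = 7.900 kΩ as a load on stage 1's tap.
Stage 1's lower leg becomes R2‖(R3+R4) = 6.826 kΩ, so V_mid = 9.98 × 6.826/39.83 = 1.710 V.
Stage 2 is itself unloaded: V_out = V_mid × R4/(R3+R4) = 1.710 × 2.70/7.900 = 0.585 V.

V_out ≈ 0.585 V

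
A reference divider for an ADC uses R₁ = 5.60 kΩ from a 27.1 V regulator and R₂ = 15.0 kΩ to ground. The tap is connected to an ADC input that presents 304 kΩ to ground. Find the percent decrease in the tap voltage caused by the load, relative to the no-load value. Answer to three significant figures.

The divider's output (Thévenin) resistance is R₁‖R₂ = 4.078 kΩ.
Fractional drop under load = R_th/(R_th + R_L) = 4.078 / (4.078 + 304) = 0.01324.
So the output falls by 1.32 %.

1.32 %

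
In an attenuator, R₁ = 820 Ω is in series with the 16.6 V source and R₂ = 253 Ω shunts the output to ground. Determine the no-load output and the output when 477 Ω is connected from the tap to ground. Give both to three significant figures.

Open-circuit: V = 16.6 × 253/(820 + 253) = 3.91 V.
With the load, R₂ becomes R₂‖R_L = 165.3 Ω, so V = 16.6 × 165.3/985.3 = 2.79 V.

Unloaded: 3.91 V; loaded: 2.79 V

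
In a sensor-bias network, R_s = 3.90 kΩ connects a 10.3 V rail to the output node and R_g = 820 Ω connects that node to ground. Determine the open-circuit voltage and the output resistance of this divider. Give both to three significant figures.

V_th is the open-circuit tap voltage: 10.3 × 820/(3900 + 820) = 1.79 V.
With the supply zeroed, R_s and R_g appear in parallel from the tap: R_th = R_s‖R_g = (3900 × 820)/4720 = 678 Ω.

V_th = 1.79 V, R_th = 678 Ω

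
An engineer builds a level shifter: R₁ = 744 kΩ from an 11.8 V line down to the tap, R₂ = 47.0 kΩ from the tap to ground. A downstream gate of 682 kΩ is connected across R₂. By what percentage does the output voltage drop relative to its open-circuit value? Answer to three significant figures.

6.09 %

The divider's output (Thévenin) resistance is R₁‖R₂ = 44.21 kΩ.
Fractional drop under load = R_th/(R_th + R_L) = 44.21 / (44.21 + 682) = 0.06087.
So the output falls by 6.09 %.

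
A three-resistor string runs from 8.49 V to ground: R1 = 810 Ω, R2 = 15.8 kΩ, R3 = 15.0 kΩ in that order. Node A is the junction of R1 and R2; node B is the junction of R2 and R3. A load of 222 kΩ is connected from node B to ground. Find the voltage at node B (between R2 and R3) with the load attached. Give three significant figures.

At node B, R3 is in parallel with the load: R3‖R_L = 14050 Ω.
Below node A the resistance is R2 + (R3‖R_L) = 29850 Ω, so V_A = 8.49 × 29850/30660 = 8.266 V.
Then V_B = V_A × (R3‖R_L)/(R2 + R3‖R_L) = 8.266 × 14050/29850 = 3.89 V.

V ≈ 3.89 V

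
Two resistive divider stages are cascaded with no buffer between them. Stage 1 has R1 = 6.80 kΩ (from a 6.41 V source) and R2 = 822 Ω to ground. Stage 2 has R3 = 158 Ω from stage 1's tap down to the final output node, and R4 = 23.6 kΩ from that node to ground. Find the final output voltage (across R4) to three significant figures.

V_out ≈ 0.666 V

Stage 2 presents R3+R4 = 23760 Ω as a load on stage 1's tap.
Stage 1's lower leg becomes R2‖(R3+R4) = 794.5 Ω, so V_mid = 6.41 × 794.5/7595 = 0.6706 V.
Stage 2 is itself unloaded: V_out = V_mid × R4/(R3+R4) = 0.6706 × 23600/23760 = 0.666 V.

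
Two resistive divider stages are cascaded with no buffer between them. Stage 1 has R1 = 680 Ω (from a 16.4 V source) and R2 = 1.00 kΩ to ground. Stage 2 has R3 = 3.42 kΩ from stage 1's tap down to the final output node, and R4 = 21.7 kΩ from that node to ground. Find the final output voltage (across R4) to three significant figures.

V_out ≈ 8.30 V

Stage 2 presents R3+R4 = 25120 Ω as a load on stage 1's tap.
Stage 1's lower leg becomes R2‖(R3+R4) = 961.7 Ω, so V_mid = 16.4 × 961.7/1642 = 9.607 V.
Stage 2 is itself unloaded: V_out = V_mid × R4/(R3+R4) = 9.607 × 21700/25120 = 8.30 V.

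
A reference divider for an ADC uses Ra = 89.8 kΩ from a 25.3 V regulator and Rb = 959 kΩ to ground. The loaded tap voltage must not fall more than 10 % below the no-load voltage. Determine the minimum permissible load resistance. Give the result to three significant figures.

R_L(min) ≈ 739 kΩ

Output resistance R_th = Ra‖Rb = (89.8 × 959)/1049 = 82.11 kΩ.
The fractional drop is R_th/(R_th + R_L); requiring this ≤ 0.100 gives R_L ≥ R_th(1/0.100 − 1) = 82.11 × 9.000 = 739 kΩ.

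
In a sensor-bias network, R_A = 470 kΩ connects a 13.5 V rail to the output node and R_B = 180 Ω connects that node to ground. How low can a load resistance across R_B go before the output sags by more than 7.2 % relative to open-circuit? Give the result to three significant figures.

R_L(min) ≈ 2.32 kΩ

Output resistance R_th = R_A‖R_B = (470000 × 180)/470200 = 179.9 Ω.
The fractional drop is R_th/(R_th + R_L); requiring this ≤ 0.0720 gives R_L ≥ R_th(1/0.0720 − 1) = 179.9 × 12.89 = 2.32 kΩ.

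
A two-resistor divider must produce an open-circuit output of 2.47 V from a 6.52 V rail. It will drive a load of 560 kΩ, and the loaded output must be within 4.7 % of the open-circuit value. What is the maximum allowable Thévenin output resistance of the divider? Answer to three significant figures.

Loading drop = R_th/(R_th + R_L) ≤ 0.0470, so R_th ≤ R_L · ε/(1−ε) = 560 kΩ × 0.0470/0.9530 = 27.6 kΩ.
(Any R1, R2 with R2/(R1+R2) = 0.379 and R1‖R2 ≤ 27.6 kΩ will meet the spec.)

R_th ≤ 27.6 kΩ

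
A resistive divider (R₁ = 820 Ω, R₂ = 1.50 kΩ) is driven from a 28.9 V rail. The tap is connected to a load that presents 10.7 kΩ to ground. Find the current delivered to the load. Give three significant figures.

I_L ≈ 1.66 mA

R₂‖R_L = 1316 Ω; V_out = 28.9 × 1316/2136 = 17.80 V.
I_L = V_out / R_L = 17.80 / 10.7 kΩ = 1.66 mA.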